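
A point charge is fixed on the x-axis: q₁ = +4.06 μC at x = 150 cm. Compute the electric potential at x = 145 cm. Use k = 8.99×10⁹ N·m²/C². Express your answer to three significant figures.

Electric potential is a scalar, so the contributions from each charge add algebraically: V = Σ kqᵢ/rᵢ.
V = k[(4.06×10⁻⁶)/(0.0500)] = 7.30×10⁵ V.

7.30×10⁵ V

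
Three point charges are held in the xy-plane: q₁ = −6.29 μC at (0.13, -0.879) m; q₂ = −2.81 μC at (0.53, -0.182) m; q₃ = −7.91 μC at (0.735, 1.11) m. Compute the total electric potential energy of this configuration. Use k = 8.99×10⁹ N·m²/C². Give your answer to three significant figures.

The assembly work is the sum of pairwise potential energies, U = Σ_{i<j} kqᵢqⱼ/rᵢⱼ.
Pair separations: r₁₂ = 0.804 m, r₁₃ = 2.08 m, r₂₃ = 1.31 m.
U = (0.198) + (0.215) + (0.153) = 0.566 J.

0.566 J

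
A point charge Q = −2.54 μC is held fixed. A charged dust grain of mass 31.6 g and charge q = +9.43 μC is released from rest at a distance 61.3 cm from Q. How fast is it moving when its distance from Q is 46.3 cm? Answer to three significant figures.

Only the electrostatic force acts, so mechanical energy is conserved: ½mv² = U₁ − U₂ = kQq(1/r₁ − 1/r₂).
U₁ − U₂ = (8.99×10⁹ N·m²/C²)(-2.54×10⁻⁶ C)(9.43×10⁻⁶ C)(1/0.613 − 1/0.463) = 0.114 J.
v = √(2·0.114/0.0316) = 2.68 m/s.

2.68 m/s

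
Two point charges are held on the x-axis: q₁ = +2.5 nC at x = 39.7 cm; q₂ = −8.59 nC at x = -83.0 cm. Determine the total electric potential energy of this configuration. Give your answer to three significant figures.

The assembly work is the sum of pairwise potential energies, U = Σ_{i<j} kqᵢqⱼ/rᵢⱼ.
Pair separations: r₁₂ = 1.23 m.
U = (-1.57×10⁻⁷) = -1.57×10⁻⁷ J.

-1.57×10⁻⁷ J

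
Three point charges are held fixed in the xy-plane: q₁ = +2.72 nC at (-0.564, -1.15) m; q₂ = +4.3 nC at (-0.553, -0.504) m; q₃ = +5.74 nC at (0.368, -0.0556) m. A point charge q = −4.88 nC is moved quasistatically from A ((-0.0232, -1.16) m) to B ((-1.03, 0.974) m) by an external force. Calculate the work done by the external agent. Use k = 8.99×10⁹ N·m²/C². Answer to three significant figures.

For quasistatic motion the external work equals the change in potential energy: W_ext = qΔV = q(V_B − V_A).
At A: distances to the source charges are 0.541 m, 0.843 m, 1.17 m; V_A = Σ kqᵢ/rᵢ = 135 V.
At B: distances to the source charges are 2.17 m, 1.55 m, 1.74 m; V_B = Σ kqᵢ/rᵢ = 65.9 V.
ΔV = V_B − V_A = -69.2 V.
W_ext = qΔV = (-4.88×10⁻⁹ C)(-69.2 V) = 3.38×10⁻⁷ J.

3.38×10⁻⁷ J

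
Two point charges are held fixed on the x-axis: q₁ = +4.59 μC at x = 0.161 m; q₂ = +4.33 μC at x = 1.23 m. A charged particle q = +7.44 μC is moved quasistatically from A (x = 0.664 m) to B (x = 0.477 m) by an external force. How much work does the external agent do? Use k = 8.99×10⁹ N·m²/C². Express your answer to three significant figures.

For quasistatic motion the external work equals the change in potential energy: W_ext = qΔV = q(V_B − V_A).
At A: distances to the source charges are 0.503 m, 0.566 m; V_A = Σ kqᵢ/rᵢ = 1.51×10⁵ V.
At B: distances to the source charges are 0.316 m, 0.753 m; V_B = Σ kqᵢ/rᵢ = 1.82×10⁵ V.
ΔV = V_B − V_A = 3.15×10⁴ V.
W_ext = qΔV = (7.44×10⁻⁶ C)(3.15×10⁴ V) = 0.234 J.

0.234 J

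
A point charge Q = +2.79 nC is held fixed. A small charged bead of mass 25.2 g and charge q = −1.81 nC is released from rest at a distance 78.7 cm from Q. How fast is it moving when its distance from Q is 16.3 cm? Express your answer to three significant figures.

4.19×10⁻³ m/s

Only the electrostatic force acts, so mechanical energy is conserved: ½mv² = U₁ − U₂ = kQq(1/r₁ − 1/r₂).
U₁ − U₂ = (8.99×10⁹ N·m²/C²)(2.79×10⁻⁹ C)(-1.81×10⁻⁹ C)(1/0.787 − 1/0.163) = 2.21×10⁻⁷ J.
v = √(2·2.21×10⁻⁷/0.0252) = 4.19×10⁻³ m/s.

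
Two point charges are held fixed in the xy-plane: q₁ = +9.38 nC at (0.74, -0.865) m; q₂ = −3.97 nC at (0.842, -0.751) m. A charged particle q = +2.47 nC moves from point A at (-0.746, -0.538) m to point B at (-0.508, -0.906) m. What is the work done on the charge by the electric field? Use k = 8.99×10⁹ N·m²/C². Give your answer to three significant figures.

-2.01×10⁻⁸ J

The work done by the electric force is W_field = −ΔU = −q(V_B − V_A) = q(V_A − V_B).
At A: distances to the source charges are 1.52 m, 1.60 m; V_A = Σ kqᵢ/rᵢ = 33.1 V.
At B: distances to the source charges are 1.25 m, 1.36 m; V_B = Σ kqᵢ/rᵢ = 41.3 V.
ΔV = V_B − V_A = 8.12 V.
W_field = −qΔV = −(2.47×10⁻⁹ C)(8.12 V) = -2.01×10⁻⁸ J.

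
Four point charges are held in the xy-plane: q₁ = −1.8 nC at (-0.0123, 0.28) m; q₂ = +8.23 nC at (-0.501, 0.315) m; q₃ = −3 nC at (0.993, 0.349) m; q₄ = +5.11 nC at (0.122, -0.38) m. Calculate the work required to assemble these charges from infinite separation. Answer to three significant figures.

-2.11×10⁻⁷ J

The work to assemble the configuration equals its total potential energy, U = Σ kqᵢqⱼ/rᵢⱼ over all pairs.
Pair separations: r₁₂ = 0.490 m, r₁₃ = 1.01 m, r₁₄ = 0.674 m, r₂₃ = 1.49 m, r₂₄ = 0.933 m, r₃₄ = 1.14 m.
Summing all 6 pair terms gives U = -2.11×10⁻⁷ J.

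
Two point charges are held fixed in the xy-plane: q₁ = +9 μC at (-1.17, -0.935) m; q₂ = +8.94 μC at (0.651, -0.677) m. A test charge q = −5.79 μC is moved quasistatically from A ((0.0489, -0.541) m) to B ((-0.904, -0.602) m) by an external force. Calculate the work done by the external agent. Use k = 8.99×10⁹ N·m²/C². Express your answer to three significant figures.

-0.279 J

For quasistatic motion the external work equals the change in potential energy: W_ext = qΔV = q(V_B − V_A).
At A: distances to the source charges are 1.28 m, 0.617 m; V_A = Σ kqᵢ/rᵢ = 1.93×10⁵ V.
At B: distances to the source charges are 0.426 m, 1.56 m; V_B = Σ kqᵢ/rᵢ = 2.41×10⁵ V.
ΔV = V_B − V_A = 4.81×10⁴ V.
W_ext = qΔV = (-5.79×10⁻⁶ C)(4.81×10⁴ V) = -0.279 J.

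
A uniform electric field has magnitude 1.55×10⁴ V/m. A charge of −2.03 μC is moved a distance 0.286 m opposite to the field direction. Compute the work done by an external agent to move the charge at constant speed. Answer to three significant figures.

The potential change for a displacement 0.286 m opposite to the field direction is ΔV = +Ed = 4430 V.
W_ext = qΔV = -9.00×10⁻³ J.

-9.00×10⁻³ J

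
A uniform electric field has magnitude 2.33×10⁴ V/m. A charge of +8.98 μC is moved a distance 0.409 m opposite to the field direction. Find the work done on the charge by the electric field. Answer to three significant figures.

-0.0856 J

The potential change for a displacement 0.409 m opposite to the field direction is ΔV = +Ed = 9530 V.
W_field = −qΔV = -0.0856 J.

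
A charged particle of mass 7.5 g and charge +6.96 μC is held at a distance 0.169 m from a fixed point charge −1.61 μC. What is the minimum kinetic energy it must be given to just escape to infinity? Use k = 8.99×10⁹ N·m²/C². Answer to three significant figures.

0.596 J

To just escape, total mechanical energy must reach zero at infinity: ½mv²_min + U = 0, so ½mv²_min = −U = |kQq|/r.
|U| = |kQq|/r = (8.99×10⁹ N·m²/C²)(1.61×10⁻⁶)(6.96×10⁻⁶)/(0.169) = 0.596 J.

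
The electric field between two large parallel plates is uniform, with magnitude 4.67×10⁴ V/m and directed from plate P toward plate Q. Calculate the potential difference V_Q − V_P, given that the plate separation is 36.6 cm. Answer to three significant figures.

In a uniform field, potential decreases in the direction of E: ΔV = −E·d for a displacement d parallel to E.
Going from P to Q is a displacement of 36.6 cm along the field, so V_Q − V_P = −Ed = -1.71×10⁴ V.

-1.71×10⁴ V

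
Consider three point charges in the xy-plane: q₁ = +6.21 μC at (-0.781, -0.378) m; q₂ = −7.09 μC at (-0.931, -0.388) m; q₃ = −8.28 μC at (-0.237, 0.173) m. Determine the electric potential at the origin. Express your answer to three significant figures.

-2.53×10⁵ V

The total potential is the scalar sum of each charge's contribution, V = Σ kqᵢ/rᵢ.
Distances from the field point to each charge: r₁ = 0.868 m, r₂ = 1.01 m, r₃ = 0.293 m.
V = k[(6.21×10⁻⁶)/(0.868) + (-7.09×10⁻⁶)/(1.01) + (-8.28×10⁻⁶)/(0.293)] = -2.53×10⁵ V.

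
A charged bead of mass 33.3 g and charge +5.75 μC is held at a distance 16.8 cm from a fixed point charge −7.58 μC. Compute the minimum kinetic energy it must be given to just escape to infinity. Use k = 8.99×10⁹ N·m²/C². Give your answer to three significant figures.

2.33 J

To just escape, total mechanical energy must reach zero at infinity: ½mv²_min + U = 0, so ½mv²_min = −U = |kQq|/r.
|U| = |kQq|/r = (8.99×10⁹ N·m²/C²)(7.58×10⁻⁶)(5.75×10⁻⁶)/(0.168) = 2.33 J.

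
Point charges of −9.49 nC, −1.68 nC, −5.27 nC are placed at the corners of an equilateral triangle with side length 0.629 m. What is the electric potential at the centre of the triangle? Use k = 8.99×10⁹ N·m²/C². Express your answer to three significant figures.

The total potential is the scalar sum of each charge's contribution, V = Σ kqᵢ/rᵢ.
The distance from each vertex to the centroid is a/√3 = 0.363 m.
V = k[(-9.49×10⁻⁹)/(0.363) + (-1.68×10⁻⁹)/(0.363) + (-5.27×10⁻⁹)/(0.363)] = -407 V.

-407 V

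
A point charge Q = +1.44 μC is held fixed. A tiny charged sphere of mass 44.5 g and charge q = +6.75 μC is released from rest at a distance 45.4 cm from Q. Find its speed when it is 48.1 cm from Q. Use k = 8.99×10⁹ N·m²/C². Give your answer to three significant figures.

Only the electrostatic force acts, so mechanical energy is conserved: ½mv² = U₁ − U₂ = kQq(1/r₁ − 1/r₂).
U₁ − U₂ = (8.99×10⁹ N·m²/C²)(1.44×10⁻⁶ C)(6.75×10⁻⁶ C)(1/0.454 − 1/0.481) = 0.0108 J.
v = √(2·0.0108/0.0445) = 0.697 m/s.

0.697 m/s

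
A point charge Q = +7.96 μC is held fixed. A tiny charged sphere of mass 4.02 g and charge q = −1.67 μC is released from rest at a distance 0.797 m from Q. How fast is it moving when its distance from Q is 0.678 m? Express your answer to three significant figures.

Only the electrostatic force acts, so mechanical energy is conserved: ½mv² = U₁ − U₂ = kQq(1/r₁ − 1/r₂).
U₁ − U₂ = (8.99×10⁹ N·m²/C²)(7.96×10⁻⁶ C)(-1.67×10⁻⁶ C)(1/0.797 − 1/0.678) = 0.0263 J.
v = √(2·0.0263/4.02×10⁻³) = 3.62 m/s.

3.62 m/s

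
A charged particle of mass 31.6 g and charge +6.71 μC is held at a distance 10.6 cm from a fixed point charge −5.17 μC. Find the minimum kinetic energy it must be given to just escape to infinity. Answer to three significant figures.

2.94 J

To just escape, total mechanical energy must reach zero at infinity: ½mv²_min + U = 0, so ½mv²_min = −U = |kQq|/r.
|U| = |kQq|/r = (8.99×10⁹ N·m²/C²)(5.17×10⁻⁶)(6.71×10⁻⁶)/(0.106) = 2.94 J.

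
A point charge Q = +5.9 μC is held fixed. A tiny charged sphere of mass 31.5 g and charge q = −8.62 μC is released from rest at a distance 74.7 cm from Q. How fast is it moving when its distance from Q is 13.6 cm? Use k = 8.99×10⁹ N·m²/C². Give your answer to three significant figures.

13.2 m/s

Only the electrostatic force acts, so mechanical energy is conserved: ½mv² = U₁ − U₂ = kQq(1/r₁ − 1/r₂).
U₁ − U₂ = (8.99×10⁹ N·m²/C²)(5.90×10⁻⁶ C)(-8.62×10⁻⁶ C)(1/0.747 − 1/0.136) = 2.75 J.
v = √(2·2.75/0.0315) = 13.2 m/s.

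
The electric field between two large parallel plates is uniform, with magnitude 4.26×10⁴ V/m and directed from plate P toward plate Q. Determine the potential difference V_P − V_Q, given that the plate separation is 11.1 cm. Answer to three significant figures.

4730 V

In a uniform field, potential decreases in the direction of E: ΔV = −E·d for a displacement d parallel to E.
Going from Q to P is a displacement of 11.1 cm opposite to the field, so V_P − V_Q = +Ed = 4730 V.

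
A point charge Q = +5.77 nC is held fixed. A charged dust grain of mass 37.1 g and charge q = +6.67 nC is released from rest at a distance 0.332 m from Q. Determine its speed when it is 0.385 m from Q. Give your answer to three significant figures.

2.78×10⁻³ m/s

Only the electrostatic force acts, so mechanical energy is conserved: ½mv² = U₁ − U₂ = kQq(1/r₁ − 1/r₂).
U₁ − U₂ = (8.99×10⁹ N·m²/C²)(5.77×10⁻⁹ C)(6.67×10⁻⁹ C)(1/0.332 − 1/0.385) = 1.43×10⁻⁷ J.
v = √(2·1.43×10⁻⁷/0.0371) = 2.78×10⁻³ m/s.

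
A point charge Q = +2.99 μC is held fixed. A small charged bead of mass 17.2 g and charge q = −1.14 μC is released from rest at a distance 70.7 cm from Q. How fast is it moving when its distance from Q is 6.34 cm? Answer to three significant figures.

Only the electrostatic force acts, so mechanical energy is conserved: ½mv² = U₁ − U₂ = kQq(1/r₁ − 1/r₂).
U₁ − U₂ = (8.99×10⁹ N·m²/C²)(2.99×10⁻⁶ C)(-1.14×10⁻⁶ C)(1/0.707 − 1/0.0634) = 0.440 J.
v = √(2·0.440/0.0172) = 7.15 m/s.

7.15 m/s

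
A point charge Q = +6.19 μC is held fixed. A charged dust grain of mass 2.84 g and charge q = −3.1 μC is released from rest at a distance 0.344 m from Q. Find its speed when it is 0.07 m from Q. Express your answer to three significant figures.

37.2 m/s

Only the electrostatic force acts, so mechanical energy is conserved: ½mv² = U₁ − U₂ = kQq(1/r₁ − 1/r₂).
U₁ − U₂ = (8.99×10⁹ N·m²/C²)(6.19×10⁻⁶ C)(-3.10×10⁻⁶ C)(1/0.344 − 1/0.0700) = 1.96 J.
v = √(2·1.96/2.84×10⁻³) = 37.2 m/s.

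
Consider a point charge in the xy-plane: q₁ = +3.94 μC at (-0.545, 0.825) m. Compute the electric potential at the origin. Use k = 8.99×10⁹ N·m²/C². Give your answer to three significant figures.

3.58×10⁴ V

Electric potential is a scalar, so the contributions from each charge add algebraically: V = Σ kqᵢ/rᵢ.
Distances from the field point to each charge: r₁ = 0.989 m.
V = k[(3.94×10⁻⁶)/(0.989)] = 3.58×10⁴ V.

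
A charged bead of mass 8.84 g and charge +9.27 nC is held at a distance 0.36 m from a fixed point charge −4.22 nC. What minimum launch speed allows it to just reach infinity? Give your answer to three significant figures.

To just escape, total mechanical energy must reach zero at infinity: ½mv²_min + U = 0, so ½mv²_min = −U = |kQq|/r.
|U| = |kQq|/r = (8.99×10⁹ N·m²/C²)(4.22×10⁻⁹)(9.27×10⁻⁹)/(0.360) = 9.77×10⁻⁷ J.
v_min = √(2|U|/m) = √(2·9.77×10⁻⁷/8.84×10⁻³) = 0.0149 m/s.

0.0149 m/s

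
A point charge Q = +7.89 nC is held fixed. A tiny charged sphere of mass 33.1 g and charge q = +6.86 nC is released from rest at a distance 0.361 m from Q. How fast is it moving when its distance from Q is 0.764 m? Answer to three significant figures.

Only the electrostatic force acts, so mechanical energy is conserved: ½mv² = U₁ − U₂ = kQq(1/r₁ − 1/r₂).
U₁ − U₂ = (8.99×10⁹ N·m²/C²)(7.89×10⁻⁹ C)(6.86×10⁻⁹ C)(1/0.361 − 1/0.764) = 7.11×10⁻⁷ J.
v = √(2·7.11×10⁻⁷/0.0331) = 6.55×10⁻³ m/s.

6.55×10⁻³ m/s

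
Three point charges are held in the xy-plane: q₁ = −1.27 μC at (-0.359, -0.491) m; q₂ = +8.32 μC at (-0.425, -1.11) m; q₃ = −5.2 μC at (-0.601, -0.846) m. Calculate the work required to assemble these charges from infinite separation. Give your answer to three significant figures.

The assembly work is the sum of pairwise potential energies, U = Σ_{i<j} kqᵢqⱼ/rᵢⱼ.
Pair separations: r₁₂ = 0.623 m, r₁₃ = 0.430 m, r₂₃ = 0.317 m.
U = (-0.153) + (0.138) + (-1.23) = -1.24 J.

-1.24 J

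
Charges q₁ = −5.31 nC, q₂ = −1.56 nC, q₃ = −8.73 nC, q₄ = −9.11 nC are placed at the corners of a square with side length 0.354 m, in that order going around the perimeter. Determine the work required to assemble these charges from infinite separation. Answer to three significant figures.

4.89×10⁻⁶ J

The assembly work is the sum of pairwise potential energies, U = Σ_{i<j} kqᵢqⱼ/rᵢⱼ.
The four side pairs have separation 0.354 m and the two diagonal pairs 0.501 m.
Summing all 6 pair terms gives U = 4.89×10⁻⁶ J.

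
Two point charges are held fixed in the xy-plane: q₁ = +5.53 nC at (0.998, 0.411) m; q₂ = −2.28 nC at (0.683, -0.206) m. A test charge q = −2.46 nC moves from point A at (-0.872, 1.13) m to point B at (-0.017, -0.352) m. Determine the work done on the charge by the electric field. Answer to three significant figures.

The work done by the electric force is W_field = −ΔU = −q(V_B − V_A) = q(V_A − V_B).
At A: distances to the source charges are 2.00 m, 2.05 m; V_A = Σ kqᵢ/rᵢ = 14.8 V.
At B: distances to the source charges are 1.27 m, 0.715 m; V_B = Σ kqᵢ/rᵢ = 10.5 V.
ΔV = V_B − V_A = -4.33 V.
W_field = −qΔV = −(-2.46×10⁻⁹ C)(-4.33 V) = -1.07×10⁻⁸ J.

-1.07×10⁻⁸ J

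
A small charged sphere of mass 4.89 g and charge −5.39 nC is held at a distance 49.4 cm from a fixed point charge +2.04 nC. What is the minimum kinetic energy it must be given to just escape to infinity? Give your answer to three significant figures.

2.00×10⁻⁷ J

To just escape, total mechanical energy must reach zero at infinity: ½mv²_min + U = 0, so ½mv²_min = −U = |kQq|/r.
|U| = |kQq|/r = (8.99×10⁹ N·m²/C²)(2.04×10⁻⁹)(5.39×10⁻⁹)/(0.494) = 2.00×10⁻⁷ J.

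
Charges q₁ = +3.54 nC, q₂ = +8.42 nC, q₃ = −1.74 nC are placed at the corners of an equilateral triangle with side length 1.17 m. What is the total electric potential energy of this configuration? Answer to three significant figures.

The assembly work is the sum of pairwise potential energies, U = Σ_{i<j} kqᵢqⱼ/rᵢⱼ.
All three pair separations equal the side length, 1.17 m.
U = (2.29×10⁻⁷) + (-4.73×10⁻⁸) + (-1.13×10⁻⁷) = 6.91×10⁻⁸ J.

6.91×10⁻⁸ J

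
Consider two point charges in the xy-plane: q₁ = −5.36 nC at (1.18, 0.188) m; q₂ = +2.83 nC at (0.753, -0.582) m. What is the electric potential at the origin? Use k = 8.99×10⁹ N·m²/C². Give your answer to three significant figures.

The total potential is the scalar sum of each charge's contribution, V = Σ kqᵢ/rᵢ.
Distances from the field point to each charge: r₁ = 1.19 m, r₂ = 0.952 m.
V = k[(-5.36×10⁻⁹)/(1.19) + (2.83×10⁻⁹)/(0.952)] = -13.6 V.

-13.6 V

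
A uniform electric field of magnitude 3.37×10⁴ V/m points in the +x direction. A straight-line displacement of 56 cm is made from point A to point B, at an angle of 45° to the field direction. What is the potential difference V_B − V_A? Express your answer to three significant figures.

-1.33×10⁴ V

Only the component of displacement along E changes the potential: ΔV = −E·d·cosθ.
ΔV = −(3.37×10⁴ V/m)(0.560 m)cos45° = -1.33×10⁴ V.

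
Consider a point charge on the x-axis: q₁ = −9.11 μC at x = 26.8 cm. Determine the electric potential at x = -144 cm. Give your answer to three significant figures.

Electric potential is a scalar, so the contributions from each charge add algebraically: V = Σ kqᵢ/rᵢ.
V = k[(-9.11×10⁻⁶)/(1.71)] = -4.80×10⁴ V.

-4.80×10⁴ V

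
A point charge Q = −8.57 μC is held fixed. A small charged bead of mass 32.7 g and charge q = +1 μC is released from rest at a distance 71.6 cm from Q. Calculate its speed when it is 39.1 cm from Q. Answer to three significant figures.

Only the electrostatic force acts, so mechanical energy is conserved: ½mv² = U₁ − U₂ = kQq(1/r₁ − 1/r₂).
U₁ − U₂ = (8.99×10⁹ N·m²/C²)(-8.57×10⁻⁶ C)(1.00×10⁻⁶ C)(1/0.716 − 1/0.391) = 0.0894 J.
v = √(2·0.0894/0.0327) = 2.34 m/s.

2.34 m/s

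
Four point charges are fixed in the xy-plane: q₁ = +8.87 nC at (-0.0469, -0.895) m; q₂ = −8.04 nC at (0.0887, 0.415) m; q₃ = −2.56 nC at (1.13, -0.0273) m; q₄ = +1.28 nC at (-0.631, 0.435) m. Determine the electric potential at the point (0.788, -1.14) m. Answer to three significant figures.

The total potential is the scalar sum of each charge's contribution, V = Σ kqᵢ/rᵢ.
Distances from the field point to each charge: r₁ = 0.870 m, r₂ = 1.71 m, r₃ = 1.16 m, r₄ = 2.12 m.
V = k[(8.87×10⁻⁹)/(0.870) + (-8.04×10⁻⁹)/(1.71) + (-2.56×10⁻⁹)/(1.16) + (1.28×10⁻⁹)/(2.12)] = 34.9 V.

34.9 V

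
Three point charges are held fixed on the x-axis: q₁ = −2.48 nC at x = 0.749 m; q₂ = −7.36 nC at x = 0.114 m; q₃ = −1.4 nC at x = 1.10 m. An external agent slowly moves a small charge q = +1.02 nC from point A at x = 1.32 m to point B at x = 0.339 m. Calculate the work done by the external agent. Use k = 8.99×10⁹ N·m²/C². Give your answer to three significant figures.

For quasistatic motion the external work equals the change in potential energy: W_ext = qΔV = q(V_B − V_A).
At A: distances to the source charges are 0.571 m, 1.21 m, 0.220 m; V_A = Σ kqᵢ/rᵢ = -151 V.
At B: distances to the source charges are 0.410 m, 0.225 m, 0.761 m; V_B = Σ kqᵢ/rᵢ = -365 V.
ΔV = V_B − V_A = -214 V.
W_ext = qΔV = (1.02×10⁻⁹ C)(-214 V) = -2.18×10⁻⁷ J.

-2.18×10⁻⁷ J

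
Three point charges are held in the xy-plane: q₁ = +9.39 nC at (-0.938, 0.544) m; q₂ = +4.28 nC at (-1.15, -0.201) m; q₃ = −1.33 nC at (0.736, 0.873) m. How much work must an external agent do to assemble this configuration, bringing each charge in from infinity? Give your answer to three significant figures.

3.77×10⁻⁷ J

The work to assemble the configuration equals its total potential energy, U = Σ kqᵢqⱼ/rᵢⱼ over all pairs.
Pair separations: r₁₂ = 0.775 m, r₁₃ = 1.71 m, r₂₃ = 2.17 m.
U = (4.66×10⁻⁷) + (-6.58×10⁻⁸) + (-2.36×10⁻⁸) = 3.77×10⁻⁷ J.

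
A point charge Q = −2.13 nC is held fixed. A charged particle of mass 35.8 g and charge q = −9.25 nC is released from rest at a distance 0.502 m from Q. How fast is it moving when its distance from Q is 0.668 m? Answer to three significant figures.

2.21×10⁻³ m/s

Only the electrostatic force acts, so mechanical energy is conserved: ½mv² = U₁ − U₂ = kQq(1/r₁ − 1/r₂).
U₁ − U₂ = (8.99×10⁹ N·m²/C²)(-2.13×10⁻⁹ C)(-9.25×10⁻⁹ C)(1/0.502 − 1/0.668) = 8.77×10⁻⁸ J.
v = √(2·8.77×10⁻⁸/0.0358) = 2.21×10⁻³ m/s.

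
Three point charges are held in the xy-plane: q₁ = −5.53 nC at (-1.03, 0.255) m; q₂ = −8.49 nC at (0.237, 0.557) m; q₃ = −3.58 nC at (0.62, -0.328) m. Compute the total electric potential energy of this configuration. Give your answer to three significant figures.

The assembly work is the sum of pairwise potential energies, U = Σ_{i<j} kqᵢqⱼ/rᵢⱼ.
Pair separations: r₁₂ = 1.30 m, r₁₃ = 1.75 m, r₂₃ = 0.964 m.
U = (3.24×10⁻⁷) + (1.02×10⁻⁷) + (2.83×10⁻⁷) = 7.09×10⁻⁷ J.

7.09×10⁻⁷ J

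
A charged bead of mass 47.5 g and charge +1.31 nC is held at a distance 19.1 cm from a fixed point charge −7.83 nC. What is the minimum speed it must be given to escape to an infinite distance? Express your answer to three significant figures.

To just escape, total mechanical energy must reach zero at infinity: ½mv²_min + U = 0, so ½mv²_min = −U = |kQq|/r.
|U| = |kQq|/r = (8.99×10⁹ N·m²/C²)(7.83×10⁻⁹)(1.31×10⁻⁹)/(0.191) = 4.83×10⁻⁷ J.
v_min = √(2|U|/m) = √(2·4.83×10⁻⁷/0.0475) = 4.51×10⁻³ m/s.

4.51×10⁻³ m/s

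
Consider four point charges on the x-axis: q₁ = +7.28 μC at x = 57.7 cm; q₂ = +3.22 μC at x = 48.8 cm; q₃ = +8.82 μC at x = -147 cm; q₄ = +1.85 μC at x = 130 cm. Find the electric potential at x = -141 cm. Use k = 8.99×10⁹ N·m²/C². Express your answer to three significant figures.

1.38×10⁶ V

The total potential is the scalar sum of each charge's contribution, V = Σ kqᵢ/rᵢ.
Distances from the field point to each charge: r₁ = 1.99 m, r₂ = 1.90 m, r₃ = 0.0600 m, r₄ = 2.71 m.
V = k[(7.28×10⁻⁶)/(1.99) + (3.22×10⁻⁶)/(1.90) + (8.82×10⁻⁶)/(0.0600) + (1.85×10⁻⁶)/(2.71)] = 1.38×10⁶ V.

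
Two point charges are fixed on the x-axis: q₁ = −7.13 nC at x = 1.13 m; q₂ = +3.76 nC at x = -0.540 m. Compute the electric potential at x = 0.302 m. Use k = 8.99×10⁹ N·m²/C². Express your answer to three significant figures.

-37.3 V

Electric potential is a scalar, so the contributions from each charge add algebraically: V = Σ kqᵢ/rᵢ.
Distances from the field point to each charge: r₁ = 0.828 m, r₂ = 0.842 m.
V = k[(-7.13×10⁻⁹)/(0.828) + (3.76×10⁻⁹)/(0.842)] = -37.3 V.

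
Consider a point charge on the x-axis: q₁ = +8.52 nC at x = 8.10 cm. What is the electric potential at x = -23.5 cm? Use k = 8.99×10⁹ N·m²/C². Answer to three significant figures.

242 V

The total potential is the scalar sum of each charge's contribution, V = Σ kqᵢ/rᵢ.
V = k[(8.52×10⁻⁹)/(0.316)] = 242 V.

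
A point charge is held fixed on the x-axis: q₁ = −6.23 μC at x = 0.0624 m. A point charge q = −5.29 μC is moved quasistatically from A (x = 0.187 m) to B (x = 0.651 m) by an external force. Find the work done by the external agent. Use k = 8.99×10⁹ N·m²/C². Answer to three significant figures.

-1.87 J

For quasistatic motion the external work equals the change in potential energy: W_ext = qΔV = q(V_B − V_A).
At A: distance to the source charge is 0.125 m; V_A = kq₁/r = -4.50×10⁵ V.
At B: distance to the source charge is 0.589 m; V_B = kq₁/r = -9.52×10⁴ V.
ΔV = V_B − V_A = 3.54×10⁵ V.
W_ext = qΔV = (-5.29×10⁻⁶ C)(3.54×10⁵ V) = -1.87 J.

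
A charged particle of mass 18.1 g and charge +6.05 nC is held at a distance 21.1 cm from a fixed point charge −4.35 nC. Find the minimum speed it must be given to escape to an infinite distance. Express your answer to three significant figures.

0.0111 m/s

To just escape, total mechanical energy must reach zero at infinity: ½mv²_min + U = 0, so ½mv²_min = −U = |kQq|/r.
|U| = |kQq|/r = (8.99×10⁹ N·m²/C²)(4.35×10⁻⁹)(6.05×10⁻⁹)/(0.211) = 1.12×10⁻⁶ J.
v_min = √(2|U|/m) = √(2·1.12×10⁻⁶/0.0181) = 0.0111 m/s.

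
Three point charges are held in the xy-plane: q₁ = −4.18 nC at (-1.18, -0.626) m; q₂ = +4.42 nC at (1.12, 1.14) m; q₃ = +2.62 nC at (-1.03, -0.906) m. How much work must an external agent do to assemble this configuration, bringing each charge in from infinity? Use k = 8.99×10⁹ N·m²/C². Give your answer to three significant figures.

-3.32×10⁻⁷ J

The assembly work is the sum of pairwise potential energies, U = Σ_{i<j} kqᵢqⱼ/rᵢⱼ.
Pair separations: r₁₂ = 2.90 m, r₁₃ = 0.318 m, r₂₃ = 2.97 m.
U = (-5.73×10⁻⁸) + (-3.10×10⁻⁷) + (3.51×10⁻⁸) = -3.32×10⁻⁷ J.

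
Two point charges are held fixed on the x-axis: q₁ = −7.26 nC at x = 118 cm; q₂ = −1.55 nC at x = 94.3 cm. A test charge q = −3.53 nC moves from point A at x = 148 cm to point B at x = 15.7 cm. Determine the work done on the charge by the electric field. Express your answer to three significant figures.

The work done by the electric force is W_field = −ΔU = −q(V_B − V_A) = q(V_A − V_B).
At A: distances to the source charges are 0.300 m, 0.537 m; V_A = Σ kqᵢ/rᵢ = -244 V.
At B: distances to the source charges are 1.02 m, 0.786 m; V_B = Σ kqᵢ/rᵢ = -81.5 V.
ΔV = V_B − V_A = 162 V.
W_field = −qΔV = −(-3.53×10⁻⁹ C)(162 V) = 5.72×10⁻⁷ J.

5.72×10⁻⁷ J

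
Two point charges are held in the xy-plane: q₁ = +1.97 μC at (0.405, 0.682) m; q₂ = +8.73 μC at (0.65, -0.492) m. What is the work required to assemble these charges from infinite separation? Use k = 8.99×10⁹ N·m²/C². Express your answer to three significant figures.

The work to assemble the configuration equals its total potential energy, U = Σ kqᵢqⱼ/rᵢⱼ over all pairs.
Pair separations: r₁₂ = 1.20 m.
U = (0.129) = 0.129 J.

0.129 J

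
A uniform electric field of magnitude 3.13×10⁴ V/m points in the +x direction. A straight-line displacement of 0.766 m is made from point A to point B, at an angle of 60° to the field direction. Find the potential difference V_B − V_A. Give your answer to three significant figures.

-1.20×10⁴ V

Only the component of displacement along E changes the potential: ΔV = −E·d·cosθ.
ΔV = −(3.13×10⁴ V/m)(0.766 m)cos60° = -1.20×10⁴ V.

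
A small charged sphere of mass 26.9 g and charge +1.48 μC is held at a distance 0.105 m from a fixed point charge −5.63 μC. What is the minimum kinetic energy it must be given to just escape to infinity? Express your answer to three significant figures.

To just escape, total mechanical energy must reach zero at infinity: ½mv²_min + U = 0, so ½mv²_min = −U = |kQq|/r.
|U| = |kQq|/r = (8.99×10⁹ N·m²/C²)(5.63×10⁻⁶)(1.48×10⁻⁶)/(0.105) = 0.713 J.

0.713 J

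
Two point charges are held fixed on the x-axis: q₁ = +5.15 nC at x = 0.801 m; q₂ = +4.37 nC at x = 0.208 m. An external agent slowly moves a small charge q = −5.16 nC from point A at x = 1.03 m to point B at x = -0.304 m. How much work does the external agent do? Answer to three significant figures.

For quasistatic motion the external work equals the change in potential energy: W_ext = qΔV = q(V_B − V_A).
At A: distances to the source charges are 0.229 m, 0.822 m; V_A = Σ kqᵢ/rᵢ = 250 V.
At B: distances to the source charges are 1.10 m, 0.512 m; V_B = Σ kqᵢ/rᵢ = 119 V.
ΔV = V_B − V_A = -131 V.
W_ext = qΔV = (-5.16×10⁻⁹ C)(-131 V) = 6.78×10⁻⁷ J.

6.78×10⁻⁷ J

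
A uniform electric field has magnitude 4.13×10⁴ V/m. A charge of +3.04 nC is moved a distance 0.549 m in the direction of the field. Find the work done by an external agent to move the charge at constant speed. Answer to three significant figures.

The potential change for a displacement 0.549 m in the direction of the field is ΔV = −Ed = -2.27×10⁴ V.
W_ext = qΔV = -6.89×10⁻⁵ J.

-6.89×10⁻⁵ J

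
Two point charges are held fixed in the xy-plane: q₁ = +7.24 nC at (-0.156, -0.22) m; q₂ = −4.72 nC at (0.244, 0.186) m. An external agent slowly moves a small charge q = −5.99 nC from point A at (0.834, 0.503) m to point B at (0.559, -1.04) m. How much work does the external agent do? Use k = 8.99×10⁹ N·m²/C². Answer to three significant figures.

For quasistatic motion the external work equals the change in potential energy: W_ext = qΔV = q(V_B − V_A).
At A: distances to the source charges are 1.23 m, 0.670 m; V_A = Σ kqᵢ/rᵢ = -10.3 V.
At B: distances to the source charges are 1.09 m, 1.27 m; V_B = Σ kqᵢ/rᵢ = 26.3 V.
ΔV = V_B − V_A = 36.6 V.
W_ext = qΔV = (-5.99×10⁻⁹ C)(36.6 V) = -2.19×10⁻⁷ J.

-2.19×10⁻⁷ J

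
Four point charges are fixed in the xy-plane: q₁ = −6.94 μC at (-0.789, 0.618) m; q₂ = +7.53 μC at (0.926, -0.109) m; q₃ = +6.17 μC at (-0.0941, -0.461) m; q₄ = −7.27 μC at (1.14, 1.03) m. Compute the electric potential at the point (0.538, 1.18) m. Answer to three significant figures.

-6.68×10⁴ V

The total potential is the scalar sum of each charge's contribution, V = Σ kqᵢ/rᵢ.
Distances from the field point to each charge: r₁ = 1.44 m, r₂ = 1.35 m, r₃ = 1.76 m, r₄ = 0.620 m.
V = k[(-6.94×10⁻⁶)/(1.44) + (7.53×10⁻⁶)/(1.35) + (6.17×10⁻⁶)/(1.76) + (-7.27×10⁻⁶)/(0.620)] = -6.68×10⁴ V.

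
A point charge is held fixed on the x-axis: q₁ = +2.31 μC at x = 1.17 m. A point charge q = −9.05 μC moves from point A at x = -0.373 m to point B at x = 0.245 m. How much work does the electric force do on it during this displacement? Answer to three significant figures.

0.0814 J

The work done by the electric force is W_field = −ΔU = −q(V_B − V_A) = q(V_A − V_B).
At A: distance to the source charge is 1.54 m; V_A = kq₁/r = 1.35×10⁴ V.
At B: distance to the source charge is 0.925 m; V_B = kq₁/r = 2.25×10⁴ V.
ΔV = V_B − V_A = 8990 V.
W_field = −qΔV = −(-9.05×10⁻⁶ C)(8990 V) = 0.0814 J.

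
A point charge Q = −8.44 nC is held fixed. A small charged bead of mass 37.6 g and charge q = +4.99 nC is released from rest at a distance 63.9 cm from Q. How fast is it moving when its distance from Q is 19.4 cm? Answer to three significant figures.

8.50×10⁻³ m/s

Only the electrostatic force acts, so mechanical energy is conserved: ½mv² = U₁ − U₂ = kQq(1/r₁ − 1/r₂).
U₁ − U₂ = (8.99×10⁹ N·m²/C²)(-8.44×10⁻⁹ C)(4.99×10⁻⁹ C)(1/0.639 − 1/0.194) = 1.36×10⁻⁶ J.
v = √(2·1.36×10⁻⁶/0.0376) = 8.50×10⁻³ m/s.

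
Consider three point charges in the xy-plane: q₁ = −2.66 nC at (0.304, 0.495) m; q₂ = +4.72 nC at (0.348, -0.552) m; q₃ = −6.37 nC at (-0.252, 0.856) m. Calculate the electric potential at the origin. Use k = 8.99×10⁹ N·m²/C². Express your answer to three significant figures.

-40.3 V

Electric potential is a scalar, so the contributions from each charge add algebraically: V = Σ kqᵢ/rᵢ.
Distances from the field point to each charge: r₁ = 0.581 m, r₂ = 0.653 m, r₃ = 0.892 m.
V = k[(-2.66×10⁻⁹)/(0.581) + (4.72×10⁻⁹)/(0.653) + (-6.37×10⁻⁹)/(0.892)] = -40.3 V.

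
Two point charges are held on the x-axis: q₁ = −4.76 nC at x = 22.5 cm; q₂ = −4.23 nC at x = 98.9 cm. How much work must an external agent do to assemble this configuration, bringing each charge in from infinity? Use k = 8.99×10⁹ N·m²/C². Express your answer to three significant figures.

The work to assemble the configuration equals its total potential energy, U = Σ kqᵢqⱼ/rᵢⱼ over all pairs.
Pair separations: r₁₂ = 0.764 m.
U = (2.37×10⁻⁷) = 2.37×10⁻⁷ J.

2.37×10⁻⁷ J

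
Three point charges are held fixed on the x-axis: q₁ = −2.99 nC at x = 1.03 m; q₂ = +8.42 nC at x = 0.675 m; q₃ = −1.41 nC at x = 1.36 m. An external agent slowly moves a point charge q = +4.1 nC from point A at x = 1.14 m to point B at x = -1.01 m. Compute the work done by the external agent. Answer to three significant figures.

For quasistatic motion the external work equals the change in potential energy: W_ext = qΔV = q(V_B − V_A).
At A: distances to the source charges are 0.110 m, 0.465 m, 0.220 m; V_A = Σ kqᵢ/rᵢ = -139 V.
At B: distances to the source charges are 2.04 m, 1.69 m, 2.37 m; V_B = Σ kqᵢ/rᵢ = 26.4 V.
ΔV = V_B − V_A = 166 V.
W_ext = qΔV = (4.10×10⁻⁹ C)(166 V) = 6.79×10⁻⁷ J.

6.79×10⁻⁷ J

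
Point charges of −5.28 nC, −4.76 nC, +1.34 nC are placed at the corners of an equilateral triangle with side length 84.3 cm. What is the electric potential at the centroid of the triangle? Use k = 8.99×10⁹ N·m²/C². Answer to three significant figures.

-161 V

The total potential is the scalar sum of each charge's contribution, V = Σ kqᵢ/rᵢ.
The distance from each vertex to the centroid is a/√3 = 0.487 m.
V = k[(-5.28×10⁻⁹)/(0.487) + (-4.76×10⁻⁹)/(0.487) + (1.34×10⁻⁹)/(0.487)] = -161 V.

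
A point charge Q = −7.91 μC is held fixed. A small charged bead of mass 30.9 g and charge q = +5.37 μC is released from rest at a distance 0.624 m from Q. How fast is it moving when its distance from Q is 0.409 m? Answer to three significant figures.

Only the electrostatic force acts, so mechanical energy is conserved: ½mv² = U₁ − U₂ = kQq(1/r₁ − 1/r₂).
U₁ − U₂ = (8.99×10⁹ N·m²/C²)(-7.91×10⁻⁶ C)(5.37×10⁻⁶ C)(1/0.624 − 1/0.409) = 0.322 J.
v = √(2·0.322/0.0309) = 4.56 m/s.

4.56 m/s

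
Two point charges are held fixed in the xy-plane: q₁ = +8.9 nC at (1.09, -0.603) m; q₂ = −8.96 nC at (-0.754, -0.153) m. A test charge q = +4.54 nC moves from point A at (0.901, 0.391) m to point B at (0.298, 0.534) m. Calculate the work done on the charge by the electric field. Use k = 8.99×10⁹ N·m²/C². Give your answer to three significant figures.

1.78×10⁻⁷ J

The work done by the electric force is W_field = −ΔU = −q(V_B − V_A) = q(V_A − V_B).
At A: distances to the source charges are 1.01 m, 1.74 m; V_A = Σ kqᵢ/rᵢ = 32.8 V.
At B: distances to the source charges are 1.39 m, 1.26 m; V_B = Σ kqᵢ/rᵢ = -6.37 V.
ΔV = V_B − V_A = -39.2 V.
W_field = −qΔV = −(4.54×10⁻⁹ C)(-39.2 V) = 1.78×10⁻⁷ J.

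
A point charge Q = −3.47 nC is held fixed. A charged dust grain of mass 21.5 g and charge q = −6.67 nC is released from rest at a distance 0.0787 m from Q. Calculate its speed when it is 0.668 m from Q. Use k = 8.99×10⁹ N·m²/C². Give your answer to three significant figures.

0.0147 m/s

Only the electrostatic force acts, so mechanical energy is conserved: ½mv² = U₁ − U₂ = kQq(1/r₁ − 1/r₂).
U₁ − U₂ = (8.99×10⁹ N·m²/C²)(-3.47×10⁻⁹ C)(-6.67×10⁻⁹ C)(1/0.0787 − 1/0.668) = 2.33×10⁻⁶ J.
v = √(2·2.33×10⁻⁶/0.0215) = 0.0147 m/s.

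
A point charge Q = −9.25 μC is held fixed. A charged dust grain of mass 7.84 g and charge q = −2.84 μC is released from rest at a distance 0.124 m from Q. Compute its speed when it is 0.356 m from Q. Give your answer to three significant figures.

17.8 m/s

Only the electrostatic force acts, so mechanical energy is conserved: ½mv² = U₁ − U₂ = kQq(1/r₁ − 1/r₂).
U₁ − U₂ = (8.99×10⁹ N·m²/C²)(-9.25×10⁻⁶ C)(-2.84×10⁻⁶ C)(1/0.124 − 1/0.356) = 1.24 J.
v = √(2·1.24/7.84×10⁻³) = 17.8 m/s.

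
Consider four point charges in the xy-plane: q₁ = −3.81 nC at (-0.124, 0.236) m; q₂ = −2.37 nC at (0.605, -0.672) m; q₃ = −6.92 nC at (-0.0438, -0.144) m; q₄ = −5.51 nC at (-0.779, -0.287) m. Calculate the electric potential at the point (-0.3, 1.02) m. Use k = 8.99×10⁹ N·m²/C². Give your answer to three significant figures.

The total potential is the scalar sum of each charge's contribution, V = Σ kqᵢ/rᵢ.
Distances from the field point to each charge: r₁ = 0.804 m, r₂ = 1.92 m, r₃ = 1.19 m, r₄ = 1.39 m.
V = k[(-3.81×10⁻⁹)/(0.804) + (-2.37×10⁻⁹)/(1.92) + (-6.92×10⁻⁹)/(1.19) + (-5.51×10⁻⁹)/(1.39)] = -142 V.

-142 V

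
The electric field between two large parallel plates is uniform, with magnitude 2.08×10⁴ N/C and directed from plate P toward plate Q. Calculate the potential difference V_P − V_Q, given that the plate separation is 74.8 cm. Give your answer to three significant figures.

In a uniform field, potential decreases in the direction of E: ΔV = −E·d for a displacement d parallel to E.
Going from Q to P is a displacement of 74.8 cm opposite to the field, so V_P − V_Q = +Ed = 1.56×10⁴ V.

1.56×10⁴ V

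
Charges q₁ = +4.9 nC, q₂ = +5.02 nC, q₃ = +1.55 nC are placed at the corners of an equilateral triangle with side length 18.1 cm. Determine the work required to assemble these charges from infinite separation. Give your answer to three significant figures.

The work to assemble the configuration equals its total potential energy, U = Σ kqᵢqⱼ/rᵢⱼ over all pairs.
All three pair separations equal the side length, 0.181 m.
U = (1.22×10⁻⁶) + (3.77×10⁻⁷) + (3.86×10⁻⁷) = 1.99×10⁻⁶ J.

1.99×10⁻⁶ J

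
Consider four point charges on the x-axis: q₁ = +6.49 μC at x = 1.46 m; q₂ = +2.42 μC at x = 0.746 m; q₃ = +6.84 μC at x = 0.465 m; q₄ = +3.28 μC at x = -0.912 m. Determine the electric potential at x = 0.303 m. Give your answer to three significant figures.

5.03×10⁵ V

The total potential is the scalar sum of each charge's contribution, V = Σ kqᵢ/rᵢ.
Distances from the field point to each charge: r₁ = 1.16 m, r₂ = 0.443 m, r₃ = 0.162 m, r₄ = 1.22 m.
V = k[(6.49×10⁻⁶)/(1.16) + (2.42×10⁻⁶)/(0.443) + (6.84×10⁻⁶)/(0.162) + (3.28×10⁻⁶)/(1.22)] = 5.03×10⁵ V.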